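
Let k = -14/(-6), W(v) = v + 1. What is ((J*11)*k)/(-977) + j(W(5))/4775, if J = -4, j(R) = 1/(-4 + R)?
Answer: 2944331/27991050 ≈ 0.10519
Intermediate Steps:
W(v) = 1 + v
k = 7/3 (k = -14*(-⅙) = 7/3 ≈ 2.3333)
((J*11)*k)/(-977) + j(W(5))/4775 = (-4*11*(7/3))/(-977) + 1/((-4 + (1 + 5))*4775) = -44*7/3*(-1/977) + (1/4775)/(-4 + 6) = -308/3*(-1/977) + (1/4775)/2 = 308/2931 + (½)*(1/4775) = 308/2931 + 1/9550 = 2944331/27991050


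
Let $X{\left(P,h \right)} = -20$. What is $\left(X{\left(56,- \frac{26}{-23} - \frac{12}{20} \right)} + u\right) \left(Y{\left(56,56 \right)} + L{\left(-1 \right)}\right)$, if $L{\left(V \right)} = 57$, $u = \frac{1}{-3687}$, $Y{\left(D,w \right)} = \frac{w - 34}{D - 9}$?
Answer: $- \frac{199174441}{173289} \approx -1149.4$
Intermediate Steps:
$Y{\left(D,w \right)} = \frac{-34 + w}{-9 + D}$
$u = - \frac{1}{3687} \approx -0.00027122$
$\left(X{\left(56,- \frac{26}{-23} - \frac{12}{20} \right)} + u\right) \left(Y{\left(56,56 \right)} + L{\left(-1 \right)}\right) = \left(-20 - \frac{1}{3687}\right) \left(\frac{-34 + 56}{-9 + 56} + 57\right) = - \frac{73741 \left(\frac{1}{47} \cdot 22 + 57\right)}{3687} = - \frac{73741 \left(\frac{22}{47} + 57\right)}{3687} = \left(- \frac{73741}{3687}\right) \frac{2701}{47} = - \frac{199174441}{173289}$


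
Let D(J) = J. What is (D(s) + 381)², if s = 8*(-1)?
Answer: 139129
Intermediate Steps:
s = -8
(D(s) + 381)² = (-8 + 381)² = 373² = 139129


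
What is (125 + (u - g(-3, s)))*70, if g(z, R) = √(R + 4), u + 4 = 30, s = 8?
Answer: 10570 - 140*√3 ≈ 10328.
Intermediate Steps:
u = 26 (u = -4 + 30 = 26)
g(z, R) = √(4 + R)
(125 + (u - g(-3, s)))*70 = (125 + (26 - √(4 + 8)))*70 = (125 + (26 - √12))*70 = (125 + (26 - 2*√3))*70 = (151 - 2*√3)*70 = 10570 - 140*√3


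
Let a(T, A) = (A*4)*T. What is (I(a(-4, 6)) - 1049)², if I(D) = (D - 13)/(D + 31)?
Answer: 4634341776/4225 ≈ 1.0969e+6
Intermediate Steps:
a(T, A) = 4*A*T (a(T, A) = (4*A)*T = 4*A*T)
I(D) = (-13 + D)/(31 + D)
(I(a(-4, 6)) - 1049)² = ((-13 + 4*6*(-4))/(31 + 4*6*(-4)) - 1049)² = ((-13 - 96)/(31 - 96) - 1049)² = (-109/(-65) - 1049)² = (-1/65*(-109) - 1049)² = (109/65 - 1049)² = (-68076/65)² = 4634341776/4225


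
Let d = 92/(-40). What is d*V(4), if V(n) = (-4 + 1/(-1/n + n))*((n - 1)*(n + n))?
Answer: 5152/25 ≈ 206.08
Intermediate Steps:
d = -23/10 (d = 92*(-1/40) = -23/10 ≈ -2.3000)
V(n) = 2*n*(-1 + n)*(-4 + 1/(n - 1/n)) (V(n) = (-4 + 1/(n - 1/n))*((-1 + n)*(2*n)) = (-4 + 1/(n - 1/n))*(2*n*(-1 + n)) = 2*n*(-1 + n)*(-4 + 1/(n - 1/n)))
d*V(4) = -23*4*(4 + 4 - 4*4**2)/(5*(1 + 4)) = -23*4*(4 + 4 - 4*16)/(5*5) = -23*4*(4 + 4 - 64)/(5*5) = -23*4*(-56)/(5*5) = -23/10*(-448/5) = 5152/25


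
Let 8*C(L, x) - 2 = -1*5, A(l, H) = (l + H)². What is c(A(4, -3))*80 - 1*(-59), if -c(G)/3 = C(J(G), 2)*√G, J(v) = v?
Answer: 149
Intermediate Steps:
A(l, H) = (H + l)²
C(L, x) = -3/8 (C(L, x) = ¼ + (-1*5)/8 = ¼ + (⅛)*(-5) = ¼ - 5/8 = -3/8)
c(G) = 9*√G/8 (c(G) = -(-9)*√G/8 = 9*√G/8)
c(A(4, -3))*80 - 1*(-59) = (9*√((-3 + 4)²)/8)*80 - 1*(-59) = (9*√(1²)/8)*80 + 59 = (9*√1/8)*80 + 59 = ((9/8)*1)*80 + 59 = (9/8)*80 + 59 = 90 + 59 = 149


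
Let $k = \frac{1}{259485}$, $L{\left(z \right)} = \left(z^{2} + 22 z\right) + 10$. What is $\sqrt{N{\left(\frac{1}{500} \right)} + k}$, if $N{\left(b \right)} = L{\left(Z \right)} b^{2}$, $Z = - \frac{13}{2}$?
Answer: $\frac{i \sqrt{967287995067}}{51897000} \approx 0.018951 i$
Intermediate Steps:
$Z = - \frac{13}{2}$ ($Z = \left(-13\right) \frac{1}{2} = - \frac{13}{2} \approx -6.5$)
$L{\left(z \right)} = 10 + z^{2} + 22 z$
$k = \frac{1}{259485} \approx 3.8538 \cdot 10^{-6}$
$N{\left(b \right)} = - \frac{363 b^{2}}{4}$ ($N{\left(b \right)} = \left(10 + \left(- \frac{13}{2}\right)^{2} + 22 \left(- \frac{13}{2}\right)\right) b^{2} = \left(10 + \frac{169}{4} - 143\right) b^{2} = - \frac{363 b^{2}}{4}$)
$\sqrt{N{\left(\frac{1}{500} \right)} + k} = \sqrt{- \frac{363 \left(\frac{1}{500}\right)^{2}}{4} + \frac{1}{259485}} = \sqrt{- \frac{363}{4 \cdot 250000} + \frac{1}{259485}} = \sqrt{\left(- \frac{363}{4}\right) \frac{1}{250000} + \frac{1}{259485}} = \sqrt{- \frac{363}{1000000} + \frac{1}{259485}} = \sqrt{- \frac{18638611}{51897000000}} = \frac{i \sqrt{967287995067}}{51897000}$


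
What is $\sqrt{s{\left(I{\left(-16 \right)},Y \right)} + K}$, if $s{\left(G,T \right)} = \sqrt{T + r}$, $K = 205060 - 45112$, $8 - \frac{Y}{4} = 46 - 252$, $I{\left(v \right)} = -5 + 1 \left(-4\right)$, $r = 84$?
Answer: $\sqrt{159948 + 2 \sqrt{235}} \approx 399.97$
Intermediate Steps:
$I{\left(v \right)} = -9$ ($I{\left(v \right)} = -5 - 4 = -9$)
$Y = 856$ ($Y = 32 - 4 \left(46 - 252\right) = 32 - -824 = 32 + 824 = 856$)
$K = 159948$ ($K = 205060 - 45112 = 159948$)
$s{\left(G,T \right)} = \sqrt{84 + T}$ ($s{\left(G,T \right)} = \sqrt{T + 84} = \sqrt{84 + T}$)
$\sqrt{s{\left(I{\left(-16 \right)},Y \right)} + K} = \sqrt{\sqrt{84 + 856} + 159948} = \sqrt{\sqrt{940} + 159948} = \sqrt{2 \sqrt{235} + 159948} = \sqrt{159948 + 2 \sqrt{235}}$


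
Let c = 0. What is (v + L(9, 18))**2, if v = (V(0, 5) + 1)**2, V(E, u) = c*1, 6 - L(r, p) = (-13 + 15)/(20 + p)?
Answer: 17424/361 ≈ 48.266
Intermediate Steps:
L(r, p) = 6 - 2/(20 + p) (L(r, p) = 6 - (-13 + 15)/(20 + p) = 6 - 2/(20 + p))
V(E, u) = 0 (V(E, u) = 0*1 = 0)
v = 1 (v = (0 + 1)**2 = 1**2 = 1)
(v + L(9, 18))**2 = (1 + 2*(59 + 3*18)/(20 + 18))**2 = (1 + 2*(59 + 54)/38)**2 = (1 + 2*(1/38)*113)**2 = (1 + 113/19)**2 = (132/19)**2 = 17424/361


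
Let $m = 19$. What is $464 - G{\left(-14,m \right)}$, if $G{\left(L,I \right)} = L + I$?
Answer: $459$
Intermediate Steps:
$G{\left(L,I \right)} = I + L$
$464 - G{\left(-14,m \right)} = 464 - \left(19 - 14\right) = 464 - 5 = 459$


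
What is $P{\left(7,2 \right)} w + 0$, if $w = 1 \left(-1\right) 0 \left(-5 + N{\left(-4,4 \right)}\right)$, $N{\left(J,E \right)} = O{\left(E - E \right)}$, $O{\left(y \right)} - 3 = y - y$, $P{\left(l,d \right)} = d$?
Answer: $0$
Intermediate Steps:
$O{\left(y \right)} = 3$ ($O{\left(y \right)} = 3 + \left(y - y\right) = 3 + 0 = 3$)
$N{\left(J,E \right)} = 3$
$w = 0$ ($w = 1 \left(-1\right) 0 \left(-5 + 3\right) = \left(-1\right) 0 \left(-2\right) = 0 \left(-2\right) = 0$)
$P{\left(7,2 \right)} w + 0 = 2 \cdot 0 + 0 = 0 + 0 = 0$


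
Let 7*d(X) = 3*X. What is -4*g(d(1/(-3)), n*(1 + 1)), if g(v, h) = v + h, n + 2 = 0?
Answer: 116/7 ≈ 16.571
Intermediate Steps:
n = -2 (n = -2 + 0 = -2)
d(X) = 3*X/7 (d(X) = (3*X)/7 = 3*X/7)
g(v, h) = h + v
-4*g(d(1/(-3)), n*(1 + 1)) = -4*(-2*(1 + 1) + (3/7)/(-3)) = -4*(-2*2 + (3/7)*(-1/3)) = -4*(-4 - 1/7) = -4*(-29/7) = 116/7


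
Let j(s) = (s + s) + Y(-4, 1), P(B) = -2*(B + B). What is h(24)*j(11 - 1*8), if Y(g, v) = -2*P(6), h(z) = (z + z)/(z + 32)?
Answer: 324/7 ≈ 46.286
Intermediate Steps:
P(B) = -4*B
h(z) = 2*z/(32 + z) (h(z) = (2*z)/(32 + z) = 2*z/(32 + z))
Y(g, v) = 48 (Y(g, v) = -(-8)*6 = -2*(-24) = 48)
j(s) = 48 + 2*s (j(s) = (s + s) + 48 = 2*s + 48 = 48 + 2*s)
h(24)*j(11 - 1*8) = (2*24/(32 + 24))*(48 + 2*(11 - 1*8)) = (2*24/56)*(48 + 2*(11 - 8)) = (2*24*(1/56))*(48 + 2*3) = 6*(48 + 6)/7 = (6/7)*54 = 324/7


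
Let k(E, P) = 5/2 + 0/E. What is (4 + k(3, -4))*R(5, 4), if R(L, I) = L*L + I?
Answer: 377/2 ≈ 188.50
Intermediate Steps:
R(L, I) = I + L**2 (R(L, I) = L**2 + I = I + L**2)
k(E, P) = 5/2 (k(E, P) = 5*(1/2) + 0 = 5/2 + 0 = 5/2)
(4 + k(3, -4))*R(5, 4) = (4 + 5/2)*(4 + 5**2) = 13*(4 + 25)/2 = (13/2)*29 = 377/2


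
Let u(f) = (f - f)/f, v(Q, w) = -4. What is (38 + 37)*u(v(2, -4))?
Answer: 0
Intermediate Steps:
u(f) = 0 (u(f) = 0/f = 0)
(38 + 37)*u(v(2, -4)) = (38 + 37)*0 = 75*0 = 0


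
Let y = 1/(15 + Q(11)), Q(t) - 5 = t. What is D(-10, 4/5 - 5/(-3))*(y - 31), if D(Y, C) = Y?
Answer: 9600/31 ≈ 309.68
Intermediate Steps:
Q(t) = 5 + t
y = 1/31 (y = 1/(15 + (5 + 11)) = 1/(15 + 16) = 1/31 ≈ 0.032258)
D(-10, 4/5 - 5/(-3))*(y - 31) = -10*(1/31 - 31) = -10*(-960/31) = 9600/31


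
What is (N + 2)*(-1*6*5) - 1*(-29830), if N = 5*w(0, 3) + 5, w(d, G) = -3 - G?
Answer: 30520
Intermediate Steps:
N = -25 (N = 5*(-3 - 1*3) + 5 = 5*(-3 - 3) + 5 = 5*(-6) + 5 = -30 + 5 = -25)
(N + 2)*(-1*6*5) - 1*(-29830) = (-25 + 2)*(-1*6*5) - 1*(-29830) = -(-138)*5 + 29830 = -23*(-30) + 29830 = 690 + 29830 = 30520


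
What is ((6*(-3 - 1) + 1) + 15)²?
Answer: 64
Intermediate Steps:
((6*(-3 - 1) + 1) + 15)² = ((6*(-4) + 1) + 15)² = ((-24 + 1) + 15)² = (-23 + 15)² = (-8)² = 64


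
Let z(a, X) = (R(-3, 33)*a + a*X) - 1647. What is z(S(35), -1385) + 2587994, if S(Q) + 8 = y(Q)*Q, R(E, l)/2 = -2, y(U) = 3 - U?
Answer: 4153139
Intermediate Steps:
R(E, l) = -4 (R(E, l) = 2*(-2) = -4)
S(Q) = -8 + Q*(3 - Q) (S(Q) = -8 + (3 - Q)*Q = -8 + Q*(3 - Q))
z(a, X) = -1647 - 4*a + X*a (z(a, X) = (-4*a + a*X) - 1647 = (-4*a + X*a) - 1647 = -1647 - 4*a + X*a)
z(S(35), -1385) + 2587994 = (-1647 - 4*(-8 - 1*35*(-3 + 35)) - 1385*(-8 - 1*35*(-3 + 35))) + 2587994 = (-1647 - 4*(-8 - 1*35*32) - 1385*(-8 - 1*35*32)) + 2587994 = (-1647 - 4*(-8 - 1120) - 1385*(-8 - 1120)) + 2587994 = (-1647 - 4*(-1128) - 1385*(-1128)) + 2587994 = (-1647 + 4512 + 1562280) + 2587994 = 1565145 + 2587994 = 4153139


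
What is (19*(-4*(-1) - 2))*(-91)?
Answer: -3458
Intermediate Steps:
(19*(-4*(-1) - 2))*(-91) = (19*(4 - 2))*(-91) = (19*2)*(-91) = 38*(-91) = -3458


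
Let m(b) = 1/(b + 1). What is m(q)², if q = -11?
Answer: 1/100 ≈ 0.010000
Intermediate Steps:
m(b) = 1/(1 + b)
m(q)² = (1/(1 - 11))² = (1/(-10))² = (-⅒)² = 1/100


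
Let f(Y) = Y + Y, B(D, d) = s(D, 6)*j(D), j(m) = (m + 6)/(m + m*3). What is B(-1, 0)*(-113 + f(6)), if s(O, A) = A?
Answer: 1515/2 ≈ 757.50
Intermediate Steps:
j(m) = (6 + m)/(4*m) (j(m) = (6 + m)/(m + 3*m) = (6 + m)/((4*m)) = (6 + m)*(1/(4*m)) = (6 + m)/(4*m))
B(D, d) = 3*(6 + D)/(2*D) (B(D, d) = 6*((6 + D)/(4*D)) = 3*(6 + D)/(2*D))
f(Y) = 2*Y
B(-1, 0)*(-113 + f(6)) = (3/2 + 9/(-1))*(-113 + 2*6) = (3/2 + 9*(-1))*(-113 + 12) = (3/2 - 9)*(-101) = -15/2*(-101) = 1515/2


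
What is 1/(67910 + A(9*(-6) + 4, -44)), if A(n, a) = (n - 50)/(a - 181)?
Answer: 9/611194 ≈ 1.4725e-5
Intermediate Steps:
A(n, a) = (-50 + n)/(-181 + a)
1/(67910 + A(9*(-6) + 4, -44)) = 1/(67910 + (-50 + (9*(-6) + 4))/(-181 - 44)) = 1/(67910 + (-50 + (-54 + 4))/(-225)) = 1/(67910 - (-50 - 50)/225) = 1/(67910 - 1/225*(-100)) = 1/(67910 + 4/9) = 1/(611194/9) = 9/611194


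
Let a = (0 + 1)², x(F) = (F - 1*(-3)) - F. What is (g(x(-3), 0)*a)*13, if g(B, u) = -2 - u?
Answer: -26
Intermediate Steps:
x(F) = 3 (x(F) = (F + 3) - F = (3 + F) - F = 3)
a = 1 (a = 1² = 1)
(g(x(-3), 0)*a)*13 = ((-2 - 1*0)*1)*13 = ((-2 + 0)*1)*13 = -2*1*13 = -2*13 = -26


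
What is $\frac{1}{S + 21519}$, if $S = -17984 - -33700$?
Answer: $\frac{1}{37235} \approx 2.6856 \cdot 10^{-5}$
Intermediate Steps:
$S = 15716$ ($S = -17984 + 33700 = 15716$)
$\frac{1}{S + 21519} = \frac{1}{15716 + 21519} = \frac{1}{37235}$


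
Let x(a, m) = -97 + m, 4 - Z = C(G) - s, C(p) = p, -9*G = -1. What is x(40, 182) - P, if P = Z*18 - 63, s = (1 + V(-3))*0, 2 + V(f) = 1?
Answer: 78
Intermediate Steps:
G = ⅑ (G = -⅑*(-1) = ⅑ ≈ 0.11111)
V(f) = -1 (V(f) = -2 + 1 = -1)
s = 0 (s = (1 - 1)*0 = 0*0 = 0)
Z = 35/9 (Z = 4 - (⅑ - 1*0) = 4 - (⅑ + 0) = 4 - 1*⅑ = 4 - ⅑ = 35/9 ≈ 3.8889)
P = 7 (P = (35/9)*18 - 63 = 70 - 63 = 7)
x(40, 182) - P = (-97 + 182) - 1*7 = 85 - 7 = 78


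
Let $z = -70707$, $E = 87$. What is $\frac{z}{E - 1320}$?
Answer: $\frac{23569}{411} \approx 57.346$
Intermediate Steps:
$\frac{z}{E - 1320} = - \frac{70707}{87 - 1320} = - \frac{70707}{-1233} = \left(-70707\right) \left(- \frac{1}{1233}\right) = \frac{23569}{411}$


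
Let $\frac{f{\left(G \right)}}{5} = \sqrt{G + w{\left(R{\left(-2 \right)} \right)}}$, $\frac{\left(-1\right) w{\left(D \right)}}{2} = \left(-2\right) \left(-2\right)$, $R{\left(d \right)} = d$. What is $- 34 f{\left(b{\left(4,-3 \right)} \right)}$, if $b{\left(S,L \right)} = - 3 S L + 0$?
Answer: $- 340 \sqrt{7} \approx -899.56$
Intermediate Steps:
$w{\left(D \right)} = -8$ ($w{\left(D \right)} = - 2 \left(\left(-2\right) \left(-2\right)\right) = \left(-2\right) 4 = -8$)
$b{\left(S,L \right)} = - 3 L S$ ($b{\left(S,L \right)} = - 3 L S + 0 = - 3 L S$)
$f{\left(G \right)} = 5 \sqrt{-8 + G}$ ($f{\left(G \right)} = 5 \sqrt{G - 8} = 5 \sqrt{-8 + G}$)
$- 34 f{\left(b{\left(4,-3 \right)} \right)} = - 34 \cdot 5 \sqrt{-8 - \left(-9\right) 4} = - 34 \cdot 5 \sqrt{-8 + 36} = - 34 \cdot 5 \sqrt{28} = - 34 \cdot 5 \cdot 2 \sqrt{7} = - 34 \cdot 10 \sqrt{7} = - 340 \sqrt{7}$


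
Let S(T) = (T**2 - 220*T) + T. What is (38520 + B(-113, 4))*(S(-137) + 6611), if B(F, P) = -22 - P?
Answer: 2131913202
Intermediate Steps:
S(T) = T**2 - 219*T
(38520 + B(-113, 4))*(S(-137) + 6611) = (38520 + (-22 - 1*4))*(-137*(-219 - 137) + 6611) = (38520 + (-22 - 4))*(-137*(-356) + 6611) = (38520 - 26)*(48772 + 6611) = 38494*55383 = 2131913202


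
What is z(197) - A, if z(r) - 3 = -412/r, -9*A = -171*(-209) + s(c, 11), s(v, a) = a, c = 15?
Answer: 7044361/1773 ≈ 3973.1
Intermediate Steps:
A = -35750/9 (A = -(-171*(-209) + 11)/9 = -(35739 + 11)/9 = -⅑*35750 = -35750/9 ≈ -3972.2)
z(r) = 3 - 412/r
z(197) - A = (3 - 412/197) - 1*(-35750/9) = (3 - 412*1/197) + 35750/9 = (3 - 412/197) + 35750/9 = 179/197 + 35750/9 = 7044361/1773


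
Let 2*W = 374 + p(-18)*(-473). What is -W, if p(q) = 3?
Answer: 1045/2 ≈ 522.50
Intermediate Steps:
W = -1045/2 (W = (374 + 3*(-473))/2 = (374 - 1419)/2 = (1/2)*(-1045) = -1045/2 ≈ -522.50)
-W = -1*(-1045/2) = 1045/2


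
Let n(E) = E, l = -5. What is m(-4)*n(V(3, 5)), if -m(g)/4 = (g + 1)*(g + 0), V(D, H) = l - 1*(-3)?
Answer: 96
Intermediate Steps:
V(D, H) = -2 (V(D, H) = -5 - 1*(-3) = -5 + 3 = -2)
m(g) = -4*g*(1 + g) (m(g) = -4*(g + 1)*(g + 0) = -4*(1 + g)*g = -4*g*(1 + g))
m(-4)*n(V(3, 5)) = -4*(-4)*(1 - 4)*(-2) = -4*(-4)*(-3)*(-2) = -48*(-2) = 96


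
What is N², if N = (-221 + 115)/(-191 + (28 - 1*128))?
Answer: 11236/84681 ≈ 0.13269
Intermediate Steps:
N = 106/291 (N = -106/(-191 + (28 - 128)) = -106/(-191 - 100) = -106/(-291) = -106*(-1/291) = 106/291 ≈ 0.36426)
N² = (106/291)² = 11236/84681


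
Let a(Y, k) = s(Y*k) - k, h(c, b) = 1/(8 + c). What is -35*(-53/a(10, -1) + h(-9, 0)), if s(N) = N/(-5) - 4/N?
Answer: 9870/17 ≈ 580.59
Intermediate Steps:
s(N) = -4/N - N/5 (s(N) = N*(-⅕) - 4/N = -N/5 - 4/N = -4/N - N/5)
a(Y, k) = -k - 4/(Y*k) - Y*k/5 (a(Y, k) = (-4*1/(Y*k) - Y*k/5) - k = (-4/(Y*k) - Y*k/5) - k = -k - 4/(Y*k) - Y*k/5)
-35*(-53/a(10, -1) + h(-9, 0)) = -35*(-53/(-1*(-1) - 4/(10*(-1)) - ⅕*10*(-1)) + 1/(8 - 9)) = -35*(-53/(1 - 4*⅒*(-1) + 2) + 1/(-1)) = -35*(-53/(1 + ⅖ + 2) - 1) = -35*(-53/17/5 - 1) = -35*(-53*5/17 - 1) = -35*(-265/17 - 1) = -35*(-282/17) = 9870/17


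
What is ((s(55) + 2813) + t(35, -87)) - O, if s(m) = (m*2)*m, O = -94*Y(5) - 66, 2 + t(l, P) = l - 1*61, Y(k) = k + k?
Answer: 9841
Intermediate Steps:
Y(k) = 2*k
t(l, P) = -63 + l (t(l, P) = -2 + (l - 1*61) = -2 + (l - 61) = -2 + (-61 + l) = -63 + l)
O = -1006 (O = -188*5 - 66 = -94*10 - 66 = -940 - 66 = -1006)
s(m) = 2*m² (s(m) = (2*m)*m = 2*m²)
((s(55) + 2813) + t(35, -87)) - O = ((2*55² + 2813) + (-63 + 35)) - 1*(-1006) = ((2*3025 + 2813) - 28) + 1006 = ((6050 + 2813) - 28) + 1006 = (8863 - 28) + 1006 = 8835 + 1006 = 9841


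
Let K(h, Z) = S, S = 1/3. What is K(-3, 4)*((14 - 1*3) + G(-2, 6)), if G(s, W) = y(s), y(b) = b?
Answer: 3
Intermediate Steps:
S = 1/3 ≈ 0.33333
K(h, Z) = 1/3
G(s, W) = s
K(-3, 4)*((14 - 1*3) + G(-2, 6)) = ((14 - 1*3) - 2)/3 = ((14 - 3) - 2)/3 = (11 - 2)/3 = (1/3)*9 = 3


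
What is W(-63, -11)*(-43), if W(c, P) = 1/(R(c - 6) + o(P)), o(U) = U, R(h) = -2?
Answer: 43/13 ≈ 3.3077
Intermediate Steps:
W(c, P) = 1/(-2 + P)
W(-63, -11)*(-43) = -43/(-2 - 11) = -43/(-13) = -1/13*(-43) = 43/13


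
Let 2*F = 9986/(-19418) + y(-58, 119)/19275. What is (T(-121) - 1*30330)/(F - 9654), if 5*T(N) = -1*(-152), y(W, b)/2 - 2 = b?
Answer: 11340593372220/3613411835797 ≈ 3.1385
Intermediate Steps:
y(W, b) = 4 + 2*b
T(N) = 152/5 (T(N) = (-1*(-152))/5 = (⅕)*152 = 152/5)
F = -93890497/374281950 (F = (9986/(-19418) + (4 + 2*119)/19275)/2 = (9986*(-1/19418) + (4 + 238)*(1/19275))/2 = (-4993/9709 + 242*(1/19275))/2 = (-4993/9709 + 242/19275)/2 = (½)*(-93890497/187140975) = -93890497/374281950 ≈ -0.25085)
(T(-121) - 1*30330)/(F - 9654) = (152/5 - 1*30330)/(-93890497/374281950 - 9654) = (152/5 - 30330)/(-3613411835797/374281950) = -151498/5*(-374281950/3613411835797) = 11340593372220/3613411835797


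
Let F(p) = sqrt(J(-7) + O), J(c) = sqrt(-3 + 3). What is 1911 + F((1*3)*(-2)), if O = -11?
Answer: 1911 + I*sqrt(11) ≈ 1911.0 + 3.3166*I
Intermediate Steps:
J(c) = 0 (J(c) = sqrt(0) = 0)
F(p) = I*sqrt(11) (F(p) = sqrt(0 - 11) = sqrt(-11) = I*sqrt(11))
1911 + F((1*3)*(-2)) = 1911 + I*sqrt(11)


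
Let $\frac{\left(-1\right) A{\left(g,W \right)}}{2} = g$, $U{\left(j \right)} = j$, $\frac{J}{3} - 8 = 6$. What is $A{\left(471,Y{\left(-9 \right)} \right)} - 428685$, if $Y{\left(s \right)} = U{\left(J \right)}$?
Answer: $-429627$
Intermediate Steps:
$J = 42$ ($J = 24 + 3 \cdot 6 = 24 + 18 = 42$)
$Y{\left(s \right)} = 42$
$A{\left(g,W \right)} = - 2 g$
$A{\left(471,Y{\left(-9 \right)} \right)} - 428685 = \left(-2\right) 471 - 428685 = -942 - 428685 = -429627$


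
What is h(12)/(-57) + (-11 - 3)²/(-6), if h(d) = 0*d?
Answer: -98/3 ≈ -32.667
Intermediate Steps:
h(d) = 0
h(12)/(-57) + (-11 - 3)²/(-6) = 0/(-57) + (-11 - 3)²/(-6) = 0*(-1/57) + (-14)²*(-⅙) = 0 + 196*(-⅙) = 0 - 98/3 = -98/3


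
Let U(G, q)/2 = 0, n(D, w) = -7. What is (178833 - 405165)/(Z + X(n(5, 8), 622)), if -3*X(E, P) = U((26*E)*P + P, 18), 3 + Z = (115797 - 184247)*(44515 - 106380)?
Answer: -226332/4234659247 ≈ -5.3447e-5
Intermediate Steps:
Z = 4234659247 (Z = -3 + (115797 - 184247)*(44515 - 106380) = -3 - 68450*(-61865) = -3 + 4234659250 = 4234659247)
U(G, q) = 0 (U(G, q) = 2*0 = 0)
X(E, P) = 0 (X(E, P) = -⅓*0 = 0)
(178833 - 405165)/(Z + X(n(5, 8), 622)) = (178833 - 405165)/(4234659247 + 0) = -226332/4234659247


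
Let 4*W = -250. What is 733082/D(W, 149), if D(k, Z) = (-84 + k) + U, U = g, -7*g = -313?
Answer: -10263148/1425 ≈ -7202.2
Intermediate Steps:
W = -125/2 (W = (¼)*(-250) = -125/2 ≈ -62.500)
g = 313/7 (g = -⅐*(-313) = 313/7 ≈ 44.714)
U = 313/7 ≈ 44.714
D(k, Z) = -275/7 + k (D(k, Z) = (-84 + k) + 313/7 = -275/7 + k)
733082/D(W, 149) = 733082/(-275/7 - 125/2) = 733082/(-1425/14) = 733082*(-14/1425) = -10263148/1425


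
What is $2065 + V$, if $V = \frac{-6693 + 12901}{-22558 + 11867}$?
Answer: $\frac{22070707}{10691} \approx 2064.4$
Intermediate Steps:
$V = - \frac{6208}{10691}$ ($V = \frac{6208}{-10691} = 6208 \left(- \frac{1}{10691}\right) = - \frac{6208}{10691} \approx -0.58068$)
$2065 + V = 2065 - \frac{6208}{10691} = \frac{22070707}{10691}$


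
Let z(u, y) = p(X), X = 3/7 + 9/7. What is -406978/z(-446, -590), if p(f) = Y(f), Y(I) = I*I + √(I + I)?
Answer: -119651532/521 + 69796727*√42/3126 ≈ -84957.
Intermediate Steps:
X = 12/7 (X = 3*(⅐) + 9*(⅐) = 3/7 + 9/7 = 12/7 ≈ 1.7143)
Y(I) = I² + √2*√I (Y(I) = I² + √(2*I) = I² + √2*√I)
p(f) = f² + √2*√f
z(u, y) = 144/49 + 2*√42/7 (z(u, y) = (12/7)² + √2*√(12/7) = 144/49 + √2*(2*√21/7) = 144/49 + 2*√42/7)
-406978/z(-446, -590) = -406978/(144/49 + 2*√42/7)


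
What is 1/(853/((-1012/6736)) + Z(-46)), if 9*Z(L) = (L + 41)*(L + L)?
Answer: -2277/12811688 ≈ -0.00017773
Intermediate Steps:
Z(L) = 2*L*(41 + L)/9 (Z(L) = ((L + 41)*(L + L))/9 = ((41 + L)*(2*L))/9 = (2*L*(41 + L))/9 = 2*L*(41 + L)/9)
1/(853/((-1012/6736)) + Z(-46)) = 1/(853/((-1012/6736)) + (2/9)*(-46)*(41 - 46)) = 1/(853/((-1012*1/6736)) + (2/9)*(-46)*(-5)) = 1/(853/(-253/1684) + 460/9) = 1/(853*(-1684/253) + 460/9) = 1/(-1436452/253 + 460/9) = 1/(-12811688/2277) = -2277/12811688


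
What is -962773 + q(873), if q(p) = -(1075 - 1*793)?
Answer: -963055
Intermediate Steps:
q(p) = -282 (q(p) = -(1075 - 793) = -1*282 = -282)
-962773 + q(873) = -962773 - 282 = -963055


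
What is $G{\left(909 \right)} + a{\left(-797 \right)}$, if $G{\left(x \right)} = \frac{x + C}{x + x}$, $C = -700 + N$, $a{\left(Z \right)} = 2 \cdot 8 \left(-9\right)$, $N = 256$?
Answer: $- \frac{87109}{606} \approx -143.74$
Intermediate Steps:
$a{\left(Z \right)} = -144$ ($a{\left(Z \right)} = 16 \left(-9\right) = -144$)
$C = -444$ ($C = -700 + 256 = -444$)
$G{\left(x \right)} = \frac{-444 + x}{2 x}$ ($G{\left(x \right)} = \frac{x - 444}{x + x} = \frac{-444 + x}{2 x}$)
$G{\left(909 \right)} + a{\left(-797 \right)} = \frac{-444 + 909}{2 \cdot 909} - 144 = \frac{1}{2} \cdot \frac{1}{909} \cdot 465 - 144 = \frac{155}{606} - 144 = - \frac{87109}{606}$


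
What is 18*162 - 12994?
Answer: -10078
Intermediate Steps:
18*162 - 12994 = 2916 - 12994 = -10078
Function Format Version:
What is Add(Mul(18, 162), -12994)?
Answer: -10078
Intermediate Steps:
Add(Mul(18, 162), -12994) = Add(2916, -12994) = -10078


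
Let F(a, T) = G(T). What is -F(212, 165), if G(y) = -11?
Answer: 11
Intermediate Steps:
F(a, T) = -11
-F(212, 165) = -1*(-11) = 11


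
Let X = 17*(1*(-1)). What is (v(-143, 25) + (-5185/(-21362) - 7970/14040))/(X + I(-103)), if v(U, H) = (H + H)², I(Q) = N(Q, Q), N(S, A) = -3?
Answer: -37485437113/299922480 ≈ -124.98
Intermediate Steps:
I(Q) = -3
v(U, H) = 4*H² (v(U, H) = (2*H)² = 4*H²)
X = -17 (X = 17*(-1) = -17)
(v(-143, 25) + (-5185/(-21362) - 7970/14040))/(X + I(-103)) = (4*25² + (-5185/(-21362) - 7970/14040))/(-17 - 3) = (4*625 + (-5185*(-1/21362) - 7970*1/14040))/(-20) = (2500 + (5185/21362 - 797/1404))*(-1/20) = (2500 - 4872887/14996124)*(-1/20) = (37485437113/14996124)*(-1/20) = -37485437113/299922480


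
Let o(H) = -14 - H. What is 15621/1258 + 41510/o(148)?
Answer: -24844489/101898 ≈ -243.82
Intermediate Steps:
15621/1258 + 41510/o(148) = 15621/1258 + 41510/(-14 - 1*148) = 15621*(1/1258) + 41510/(-14 - 148) = 15621/1258 + 41510/(-162) = 15621/1258 + 41510*(-1/162) = 15621/1258 - 20755/81 = -24844489/101898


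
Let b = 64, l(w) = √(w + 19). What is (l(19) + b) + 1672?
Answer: 1736 + √38 ≈ 1742.2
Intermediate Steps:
l(w) = √(19 + w)
(l(19) + b) + 1672 = (√(19 + 19) + 64) + 1672 = (√38 + 64) + 1672 = (64 + √38) + 1672 = 1736 + √38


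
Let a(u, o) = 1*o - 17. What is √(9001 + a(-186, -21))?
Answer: √8963 ≈ 94.673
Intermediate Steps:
a(u, o) = -17 + o (a(u, o) = o - 17 = -17 + o)
√(9001 + a(-186, -21)) = √(9001 + (-17 - 21)) = √(9001 - 38) = √8963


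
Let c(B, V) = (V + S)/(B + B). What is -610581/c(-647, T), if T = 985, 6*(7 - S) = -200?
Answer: 1185137721/1538 ≈ 7.7057e+5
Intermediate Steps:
S = 121/3 (S = 7 - 1/6*(-200) = 7 + 100/3 = 121/3 ≈ 40.333)
c(B, V) = (121/3 + V)/(2*B) (c(B, V) = (V + 121/3)/(B + B) = (121/3 + V)/((2*B)) = (121/3 + V)*(1/(2*B)) = (121/3 + V)/(2*B))
-610581/c(-647, T) = -610581*(-3882/(121 + 3*985)) = -610581*(-3882/(121 + 2955)) = -610581/((1/6)*(-1/647)*3076) = -610581/(-1538/1941) = -610581*(-1941/1538) = 1185137721/1538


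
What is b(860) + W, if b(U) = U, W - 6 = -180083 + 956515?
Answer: 777298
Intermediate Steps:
W = 776438 (W = 6 + (-180083 + 956515) = 6 + 776432 = 776438)
b(860) + W = 860 + 776438 = 777298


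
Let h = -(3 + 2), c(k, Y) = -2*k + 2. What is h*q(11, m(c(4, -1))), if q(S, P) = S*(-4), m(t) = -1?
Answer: 220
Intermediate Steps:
c(k, Y) = 2 - 2*k
q(S, P) = -4*S
h = -5 (h = -1*5 = -5)
h*q(11, m(c(4, -1))) = -(-20)*11 = -5*(-44) = 220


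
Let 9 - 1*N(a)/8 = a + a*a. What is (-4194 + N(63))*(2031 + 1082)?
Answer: -113244714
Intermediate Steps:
N(a) = 72 - 8*a - 8*a² (N(a) = 72 - 8*(a + a*a) = 72 - 8*(a + a²) = 72 + (-8*a - 8*a²) = 72 - 8*a - 8*a²)
(-4194 + N(63))*(2031 + 1082) = (-4194 + (72 - 8*63 - 8*63²))*(2031 + 1082) = (-4194 + (72 - 504 - 8*3969))*3113 = (-4194 + (72 - 504 - 31752))*3113 = (-4194 - 32184)*3113 = -36378*3113 = -113244714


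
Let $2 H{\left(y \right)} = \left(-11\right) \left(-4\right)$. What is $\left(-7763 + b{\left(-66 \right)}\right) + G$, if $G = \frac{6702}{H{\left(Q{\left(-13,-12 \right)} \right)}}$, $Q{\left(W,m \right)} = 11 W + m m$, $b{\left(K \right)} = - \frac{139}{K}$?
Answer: $- \frac{492113}{66} \approx -7456.3$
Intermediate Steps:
$Q{\left(W,m \right)} = m^{2} + 11 W$ ($Q{\left(W,m \right)} = 11 W + m^{2} = m^{2} + 11 W$)
$H{\left(y \right)} = 22$ ($H{\left(y \right)} = \frac{\left(-11\right) \left(-4\right)}{2} = \frac{1}{2} \cdot 44 = 22$)
$G = \frac{3351}{11}$ ($G = \frac{6702}{22} = 6702 \cdot \frac{1}{22} = \frac{3351}{11} \approx 304.64$)
$\left(-7763 + b{\left(-66 \right)}\right) + G = \left(-7763 - \frac{139}{-66}\right) + \frac{3351}{11} = \left(-7763 - - \frac{139}{66}\right) + \frac{3351}{11} = \left(-7763 + \frac{139}{66}\right) + \frac{3351}{11} = - \frac{512219}{66} + \frac{3351}{11} = - \frac{492113}{66}$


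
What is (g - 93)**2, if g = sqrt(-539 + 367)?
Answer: 8477 - 372*I*sqrt(43) ≈ 8477.0 - 2439.4*I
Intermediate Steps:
g = 2*I*sqrt(43) (g = sqrt(-172) = 2*I*sqrt(43) ≈ 13.115*I)
(g - 93)**2 = (2*I*sqrt(43) - 93)**2 = (-93 + 2*I*sqrt(43))**2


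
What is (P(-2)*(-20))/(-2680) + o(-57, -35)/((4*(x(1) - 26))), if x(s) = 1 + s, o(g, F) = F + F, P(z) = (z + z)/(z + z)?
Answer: 2369/3216 ≈ 0.73663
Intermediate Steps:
P(z) = 1 (P(z) = (2*z)/((2*z)) = (2*z)*(1/(2*z)) = 1)
o(g, F) = 2*F
(P(-2)*(-20))/(-2680) + o(-57, -35)/((4*(x(1) - 26))) = (1*(-20))/(-2680) + (2*(-35))/((4*((1 + 1) - 26))) = -20*(-1/2680) - 70*1/(4*(2 - 26)) = 1/134 - 70/(4*(-24)) = 1/134 - 70/(-96) = 1/134 - 70*(-1/96) = 1/134 + 35/48 = 2369/3216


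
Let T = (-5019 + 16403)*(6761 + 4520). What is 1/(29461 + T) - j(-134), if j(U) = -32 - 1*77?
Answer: 14001307786/128452365 ≈ 109.00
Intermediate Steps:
T = 128422904 (T = 11384*11281 = 128422904)
j(U) = -109 (j(U) = -32 - 77 = -109)
1/(29461 + T) - j(-134) = 1/(29461 + 128422904) - 1*(-109) = 1/128452365 + 109 = 14001307786/128452365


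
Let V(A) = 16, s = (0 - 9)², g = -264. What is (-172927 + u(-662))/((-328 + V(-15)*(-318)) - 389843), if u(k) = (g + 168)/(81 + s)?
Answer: 4669045/10671993 ≈ 0.43750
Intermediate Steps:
s = 81 (s = (-9)² = 81)
u(k) = -16/27 (u(k) = (-264 + 168)/(81 + 81) = -96/162 = -96*1/162 = -16/27)
(-172927 + u(-662))/((-328 + V(-15)*(-318)) - 389843) = (-172927 - 16/27)/((-328 + 16*(-318)) - 389843) = -4669045/(27*((-328 - 5088) - 389843)) = -4669045/(27*(-5416 - 389843)) = -4669045/27/(-395259) = -4669045/27*(-1/395259) = 4669045/10671993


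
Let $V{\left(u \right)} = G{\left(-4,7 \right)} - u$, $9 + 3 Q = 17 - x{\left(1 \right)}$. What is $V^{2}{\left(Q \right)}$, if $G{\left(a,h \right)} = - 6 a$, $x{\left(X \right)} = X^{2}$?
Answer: $\frac{4225}{9} \approx 469.44$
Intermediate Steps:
$Q = \frac{7}{3}$ ($Q = -3 + \frac{17 - 1^{2}}{3} = -3 + \frac{17 - 1}{3} = -3 + \frac{1}{3} \cdot 16 = -3 + \frac{16}{3} = \frac{7}{3} \approx 2.3333$)
$V{\left(u \right)} = 24 - u$ ($V{\left(u \right)} = \left(-6\right) \left(-4\right) - u = 24 - u$)
$V^{2}{\left(Q \right)} = \left(24 - \frac{7}{3}\right)^{2} = \left(\frac{65}{3}\right)^{2} = \frac{4225}{9}$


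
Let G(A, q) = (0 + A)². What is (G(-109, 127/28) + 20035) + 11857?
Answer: 43773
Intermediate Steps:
G(A, q) = A²
(G(-109, 127/28) + 20035) + 11857 = ((-109)² + 20035) + 11857 = (11881 + 20035) + 11857 = 31916 + 11857 = 43773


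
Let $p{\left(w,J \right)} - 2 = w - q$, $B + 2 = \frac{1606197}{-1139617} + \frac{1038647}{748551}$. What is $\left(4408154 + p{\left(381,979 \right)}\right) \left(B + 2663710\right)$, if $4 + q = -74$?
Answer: $\frac{10017724859033129372156120}{853061444967} \approx 1.1743 \cdot 10^{13}$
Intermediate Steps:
$q = -78$ ($q = -4 - 74 = -78$)
$B = - \frac{1724783482282}{853061444967}$ ($B = -2 + \left(\frac{1606197}{-1139617} + \frac{1038647}{748551}\right) = -2 + \left(1606197 \left(- \frac{1}{1139617}\right) + 1038647 \cdot \frac{1}{748551}\right) = -2 + \left(- \frac{1606197}{1139617} + \frac{1038647}{748551}\right) = -2 - \frac{18660592348}{853061444967} = - \frac{1724783482282}{853061444967} \approx -2.0219$)
$p{\left(w,J \right)} = 80 + w$ ($p{\left(w,J \right)} = 2 + \left(w - -78\right) = 2 + \left(w + 78\right) = 2 + \left(78 + w\right) = 80 + w$)
$\left(4408154 + p{\left(381,979 \right)}\right) \left(B + 2663710\right) = \left(4408154 + \left(80 + 381\right)\right) \left(- \frac{1724783482282}{853061444967} + 2663710\right) = \left(4408154 + 461\right) \frac{2272306576789565288}{853061444967} = 4408615 \cdot \frac{2272306576789565288}{853061444967} = \frac{10017724859033129372156120}{853061444967}$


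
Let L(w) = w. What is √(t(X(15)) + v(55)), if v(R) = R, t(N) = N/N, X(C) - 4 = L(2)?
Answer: 2*√14 ≈ 7.4833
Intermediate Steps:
X(C) = 6 (X(C) = 4 + 2 = 6)
t(N) = 1
√(t(X(15)) + v(55)) = √(1 + 55) = √56 = 2*√14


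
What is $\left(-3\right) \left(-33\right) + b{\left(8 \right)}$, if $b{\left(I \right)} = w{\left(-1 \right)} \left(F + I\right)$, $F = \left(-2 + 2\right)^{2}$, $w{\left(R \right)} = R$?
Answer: $91$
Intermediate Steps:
$F = 0$ ($F = 0^{2} = 0$)
$b{\left(I \right)} = - I$ ($b{\left(I \right)} = - (0 + I) = - I$)
$\left(-3\right) \left(-33\right) + b{\left(8 \right)} = \left(-3\right) \left(-33\right) - 8 = 99 - 8 = 91$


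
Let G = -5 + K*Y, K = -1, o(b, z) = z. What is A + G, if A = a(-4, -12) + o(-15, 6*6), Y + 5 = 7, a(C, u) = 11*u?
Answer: -103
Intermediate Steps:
Y = 2 (Y = -5 + 7 = 2)
G = -7 (G = -5 - 1*2 = -5 - 2 = -7)
A = -96 (A = 11*(-12) + 6*6 = -132 + 36 = -96)
A + G = -96 - 7 = -103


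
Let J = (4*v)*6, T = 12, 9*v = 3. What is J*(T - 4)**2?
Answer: 512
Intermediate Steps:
v = 1/3 (v = (1/9)*3 = 1/3 ≈ 0.33333)
J = 8 (J = (4*(1/3))*6 = (4/3)*6 = 8)
J*(T - 4)**2 = 8*(12 - 4)**2 = 8*8**2 = 8*64 = 512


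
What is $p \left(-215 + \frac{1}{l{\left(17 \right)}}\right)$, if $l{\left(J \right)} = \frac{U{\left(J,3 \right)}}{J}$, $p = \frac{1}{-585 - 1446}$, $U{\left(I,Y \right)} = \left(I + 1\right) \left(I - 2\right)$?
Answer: $\frac{58033}{548370} \approx 0.10583$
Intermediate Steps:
$U{\left(I,Y \right)} = \left(1 + I\right) \left(-2 + I\right)$
$p = - \frac{1}{2031}$ ($p = \frac{1}{-2031} = - \frac{1}{2031} \approx -0.00049237$)
$l{\left(J \right)} = \frac{-2 + J^{2} - J}{J}$
$p \left(-215 + \frac{1}{l{\left(17 \right)}}\right) = - \frac{-215 + \frac{1}{-1 + 17 - \frac{2}{17}}}{2031} = - \frac{-215 + \frac{1}{\frac{270}{17}}}{2031} = - \frac{-215 + \frac{17}{270}}{2031} = \left(- \frac{1}{2031}\right) \left(- \frac{58033}{270}\right) = \frac{58033}{548370}$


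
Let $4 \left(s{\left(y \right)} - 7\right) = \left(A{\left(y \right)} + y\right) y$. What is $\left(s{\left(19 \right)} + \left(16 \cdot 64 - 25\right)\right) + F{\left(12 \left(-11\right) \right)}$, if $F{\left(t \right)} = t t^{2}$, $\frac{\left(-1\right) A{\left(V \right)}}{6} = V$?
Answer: $- \frac{9197653}{4} \approx -2.2994 \cdot 10^{6}$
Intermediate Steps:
$A{\left(V \right)} = - 6 V$
$s{\left(y \right)} = 7 - \frac{5 y^{2}}{4}$ ($s{\left(y \right)} = 7 + \frac{\left(- 6 y + y\right) y}{4} = 7 + \frac{- 5 y y}{4} = 7 + \frac{\left(-5\right) y^{2}}{4} = 7 - \frac{5 y^{2}}{4}$)
$F{\left(t \right)} = t^{3}$
$\left(s{\left(19 \right)} + \left(16 \cdot 64 - 25\right)\right) + F{\left(12 \left(-11\right) \right)} = \left(\left(7 - \frac{5 \cdot 19^{2}}{4}\right) + \left(16 \cdot 64 - 25\right)\right) + \left(12 \left(-11\right)\right)^{3} = \left(\left(7 - \frac{1805}{4}\right) + \left(1024 - 25\right)\right) + \left(-132\right)^{3} = \left(\left(7 - \frac{1805}{4}\right) + 999\right) - 2299968 = \left(- \frac{1777}{4} + 999\right) - 2299968 = \frac{2219}{4} - 2299968 = - \frac{9197653}{4}$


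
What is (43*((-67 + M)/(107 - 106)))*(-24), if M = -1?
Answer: 70176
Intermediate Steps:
(43*((-67 + M)/(107 - 106)))*(-24) = (43*((-67 - 1)/(107 - 106)))*(-24) = (43*(-68/1))*(-24) = (43*(-68*1))*(-24) = (43*(-68))*(-24) = -2924*(-24) = 70176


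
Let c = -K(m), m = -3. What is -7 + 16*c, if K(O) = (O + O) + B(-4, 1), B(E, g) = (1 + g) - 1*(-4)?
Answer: -7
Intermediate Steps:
B(E, g) = 5 + g (B(E, g) = (1 + g) + 4 = 5 + g)
K(O) = 6 + 2*O (K(O) = (O + O) + (5 + 1) = 2*O + 6 = 6 + 2*O)
c = 0 (c = -(6 + 2*(-3)) = -(6 - 6) = -1*0 = 0)
-7 + 16*c = -7 + 16*0 = -7 + 0 = -7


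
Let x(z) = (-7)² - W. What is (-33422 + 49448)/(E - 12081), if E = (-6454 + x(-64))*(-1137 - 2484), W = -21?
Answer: 5342/7701461 ≈ 0.00069363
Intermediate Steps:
x(z) = 70 (x(z) = (-7)² - 1*(-21) = 49 + 21 = 70)
E = 23116464 (E = (-6454 + 70)*(-1137 - 2484) = -6384*(-3621) = 23116464)
(-33422 + 49448)/(E - 12081) = (-33422 + 49448)/(23116464 - 12081) = 16026/23104383 = 16026*(1/23104383) = 5342/7701461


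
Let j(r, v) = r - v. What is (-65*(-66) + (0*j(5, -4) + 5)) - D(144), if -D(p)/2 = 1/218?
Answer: 468156/109 ≈ 4295.0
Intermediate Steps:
D(p) = -1/109 (D(p) = -2/218 = -2*1/218 = -1/109)
(-65*(-66) + (0*j(5, -4) + 5)) - D(144) = (-65*(-66) + (0*(5 - 1*(-4)) + 5)) - 1*(-1/109) = (4290 + (0*(5 + 4) + 5)) + 1/109 = (4290 + (0*9 + 5)) + 1/109 = (4290 + (0 + 5)) + 1/109 = (4290 + 5) + 1/109 = 4295 + 1/109 = 468156/109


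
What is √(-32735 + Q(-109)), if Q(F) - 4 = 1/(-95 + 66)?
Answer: 20*I*√68817/29 ≈ 180.92*I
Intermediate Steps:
Q(F) = 115/29 (Q(F) = 4 + 1/(-95 + 66) = 4 + 1/(-29) = 4 - 1/29 = 115/29)
√(-32735 + Q(-109)) = √(-32735 + 115/29) = √(-949200/29) = 20*I*√68817/29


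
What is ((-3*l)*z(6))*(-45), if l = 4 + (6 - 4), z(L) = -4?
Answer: -3240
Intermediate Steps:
l = 6 (l = 4 + 2 = 6)
((-3*l)*z(6))*(-45) = (-3*6*(-4))*(-45) = -18*(-4)*(-45) = 72*(-45) = -3240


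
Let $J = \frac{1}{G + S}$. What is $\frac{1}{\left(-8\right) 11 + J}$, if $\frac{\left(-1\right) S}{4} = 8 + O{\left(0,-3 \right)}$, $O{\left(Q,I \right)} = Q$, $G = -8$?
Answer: $- \frac{40}{3521} \approx -0.01136$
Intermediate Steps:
$S = -32$ ($S = - 4 \left(8 + 0\right) = \left(-4\right) 8 = -32$)
$J = - \frac{1}{40}$ ($J = \frac{1}{-8 - 32} = \frac{1}{-40} = - \frac{1}{40} \approx -0.025$)
$\frac{1}{\left(-8\right) 11 + J} = \frac{1}{\left(-8\right) 11 - \frac{1}{40}} = \frac{1}{-88 - \frac{1}{40}} = \frac{1}{- \frac{3521}{40}} = - \frac{40}{3521}$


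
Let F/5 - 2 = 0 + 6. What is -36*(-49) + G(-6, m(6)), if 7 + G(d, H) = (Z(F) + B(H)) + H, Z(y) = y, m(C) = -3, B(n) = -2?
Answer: 1792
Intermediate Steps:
F = 40 (F = 10 + 5*(0 + 6) = 10 + 5*6 = 10 + 30 = 40)
G(d, H) = 31 + H (G(d, H) = -7 + ((40 - 2) + H) = -7 + (38 + H) = 31 + H)
-36*(-49) + G(-6, m(6)) = -36*(-49) + (31 - 3) = 1764 + 28 = 1792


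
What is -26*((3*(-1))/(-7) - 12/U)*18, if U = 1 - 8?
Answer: -7020/7 ≈ -1002.9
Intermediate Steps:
U = -7
-26*((3*(-1))/(-7) - 12/U)*18 = -26*((3*(-1))/(-7) - 12/(-7))*18 = -26*(-3*(-⅐) - 12*(-⅐))*18 = -26*(3/7 + 12/7)*18 = -26*15/7*18 = -390/7*18 = -7020/7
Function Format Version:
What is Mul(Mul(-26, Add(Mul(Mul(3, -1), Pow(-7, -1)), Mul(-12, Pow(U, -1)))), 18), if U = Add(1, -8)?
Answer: Rational(-7020, 7) ≈ -1002.9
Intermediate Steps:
U = -7
Mul(Mul(-26, Add(Mul(Mul(3, -1), Pow(-7, -1)), Mul(-12, Pow(U, -1)))), 18) = Mul(Mul(-26, Add(Mul(Mul(3, -1), Pow(-7, -1)), Mul(-12, Pow(-7, -1)))), 18) = Mul(Mul(-26, Add(Mul(-3, Rational(-1, 7)), Mul(-12, Rational(-1, 7)))), 18) = Mul(Mul(-26, Add(Rational(3, 7), Rational(12, 7))), 18) = Mul(Mul(-26, Rational(15, 7)), 18) = Mul(Rational(-390, 7), 18) = Rational(-7020, 7)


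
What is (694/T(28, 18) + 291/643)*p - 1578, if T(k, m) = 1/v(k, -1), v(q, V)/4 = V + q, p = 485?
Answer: 23373282441/643 ≈ 3.6350e+7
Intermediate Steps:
v(q, V) = 4*V + 4*q (v(q, V) = 4*(V + q) = 4*V + 4*q)
T(k, m) = 1/(-4 + 4*k) (T(k, m) = 1/(4*(-1) + 4*k) = 1/(-4 + 4*k))
(694/T(28, 18) + 291/643)*p - 1578 = (694/((1/(4*(-1 + 28)))) + 291/643)*485 - 1578 = (694/(((1/4)/27)) + 291*(1/643))*485 - 1578 = (694/(((1/4)*(1/27))) + 291/643)*485 - 1578 = (694/(1/108) + 291/643)*485 - 1578 = (694*108 + 291/643)*485 - 1578 = (74952 + 291/643)*485 - 1578 = (48194427/643)*485 - 1578 = 23374297095/643 - 1578 = 23373282441/643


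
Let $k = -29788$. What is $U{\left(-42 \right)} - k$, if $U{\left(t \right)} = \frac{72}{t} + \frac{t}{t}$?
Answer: $\frac{208511}{7} \approx 29787.0$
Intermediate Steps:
$U{\left(t \right)} = 1 + \frac{72}{t}$ ($U{\left(t \right)} = \frac{72}{t} + 1 = 1 + \frac{72}{t}$)
$U{\left(-42 \right)} - k = \frac{72 - 42}{-42} - -29788 = \left(- \frac{1}{42}\right) 30 + 29788 = - \frac{5}{7} + 29788 = \frac{208511}{7}$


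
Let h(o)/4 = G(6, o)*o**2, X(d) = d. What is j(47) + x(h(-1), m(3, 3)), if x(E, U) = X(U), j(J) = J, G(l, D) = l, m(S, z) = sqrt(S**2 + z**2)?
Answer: 47 + 3*sqrt(2) ≈ 51.243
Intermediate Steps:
h(o) = 24*o**2 (h(o) = 4*(6*o**2) = 24*o**2)
x(E, U) = U
j(47) + x(h(-1), m(3, 3)) = 47 + sqrt(3**2 + 3**2) = 47 + sqrt(9 + 9) = 47 + sqrt(18) = 47 + 3*sqrt(2)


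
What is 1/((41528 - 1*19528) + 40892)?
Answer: 1/62892 ≈ 1.5900e-5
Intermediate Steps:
1/((41528 - 1*19528) + 40892) = 1/((41528 - 19528) + 40892) = 1/(22000 + 40892) = 1/62892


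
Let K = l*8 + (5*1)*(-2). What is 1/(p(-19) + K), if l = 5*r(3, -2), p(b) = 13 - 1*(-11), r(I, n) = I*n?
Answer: -1/226 ≈ -0.0044248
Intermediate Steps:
p(b) = 24 (p(b) = 13 + 11 = 24)
l = -30 (l = 5*(3*(-2)) = 5*(-6) = -30)
K = -250 (K = -30*8 + (5*1)*(-2) = -240 + 5*(-2) = -240 - 10 = -250)
1/(p(-19) + K) = 1/(24 - 250) = 1/(-226) = -1/226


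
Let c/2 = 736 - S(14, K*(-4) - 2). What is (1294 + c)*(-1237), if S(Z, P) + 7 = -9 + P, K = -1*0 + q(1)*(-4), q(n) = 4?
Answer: -3307738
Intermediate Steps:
K = -16 (K = -1*0 + 4*(-4) = 0 - 16 = -16)
S(Z, P) = -16 + P (S(Z, P) = -7 + (-9 + P) = -16 + P)
c = 1380 (c = 2*(736 - (-16 + (-16*(-4) - 2))) = 2*(736 - (-16 + (64 - 2))) = 2*(736 - (-16 + 62)) = 2*(736 - 1*46) = 2*(736 - 46) = 2*690 = 1380)
(1294 + c)*(-1237) = (1294 + 1380)*(-1237) = 2674*(-1237) = -3307738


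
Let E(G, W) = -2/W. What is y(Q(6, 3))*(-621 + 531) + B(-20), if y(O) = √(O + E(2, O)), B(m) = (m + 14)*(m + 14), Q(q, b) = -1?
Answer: -54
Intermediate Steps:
B(m) = (14 + m)² (B(m) = (14 + m)*(14 + m) = (14 + m)²)
y(O) = √(O - 2/O)
y(Q(6, 3))*(-621 + 531) + B(-20) = √(-1 - 2/(-1))*(-621 + 531) + (14 - 20)² = √(-1 - 2*(-1))*(-90) + (-6)² = √(-1 + 2)*(-90) + 36 = √1*(-90) + 36 = 1*(-90) + 36 = -90 + 36 = -54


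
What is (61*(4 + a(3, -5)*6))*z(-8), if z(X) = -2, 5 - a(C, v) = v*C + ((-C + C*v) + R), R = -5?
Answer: -31964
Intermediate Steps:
a(C, v) = 10 + C - 2*C*v (a(C, v) = 5 - (v*C + ((-C + C*v) - 5)) = 5 - (C*v + (-5 - C + C*v)) = 5 - (-5 - C + 2*C*v) = 5 + (5 + C - 2*C*v) = 10 + C - 2*C*v)
(61*(4 + a(3, -5)*6))*z(-8) = (61*(4 + (10 + 3 - 2*3*(-5))*6))*(-2) = (61*(4 + (10 + 3 + 30)*6))*(-2) = (61*(4 + 43*6))*(-2) = (61*(4 + 258))*(-2) = (61*262)*(-2) = 15982*(-2) = -31964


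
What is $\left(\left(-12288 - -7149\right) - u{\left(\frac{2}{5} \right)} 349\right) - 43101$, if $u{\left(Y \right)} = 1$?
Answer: $-48589$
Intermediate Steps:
$\left(\left(-12288 - -7149\right) - u{\left(\frac{2}{5} \right)} 349\right) - 43101 = \left(\left(-12288 - -7149\right) - 1 \cdot 349\right) - 43101 = \left(\left(-12288 + 7149\right) - 349\right) - 43101 = \left(-5139 - 349\right) - 43101 = -5488 - 43101 = -48589$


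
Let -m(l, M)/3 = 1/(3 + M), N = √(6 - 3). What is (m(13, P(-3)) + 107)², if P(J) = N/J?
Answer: 1897513/169 - 8265*√3/338 ≈ 11186.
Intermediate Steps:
N = √3 ≈ 1.7320
P(J) = √3/J
m(l, M) = -3/(3 + M)
(m(13, P(-3)) + 107)² = (-3/(3 + √3/(-3)) + 107)² = (-3/(3 + √3*(-⅓)) + 107)² = (-3/(3 - √3/3) + 107)² = (107 - 3/(3 - √3/3))²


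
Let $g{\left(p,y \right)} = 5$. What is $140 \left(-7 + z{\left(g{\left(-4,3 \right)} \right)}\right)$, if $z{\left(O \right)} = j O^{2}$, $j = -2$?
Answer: $-7980$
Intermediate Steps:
$z{\left(O \right)} = - 2 O^{2}$
$140 \left(-7 + z{\left(g{\left(-4,3 \right)} \right)}\right) = 140 \left(-7 - 2 \cdot 5^{2}\right) = 140 \left(-7 - 50\right) = 140 \left(-57\right) = -7980$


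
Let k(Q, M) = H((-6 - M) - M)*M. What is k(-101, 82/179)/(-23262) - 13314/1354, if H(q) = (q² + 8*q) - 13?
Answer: -444055116529528/45161131794393 ≈ -9.8327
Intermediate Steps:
H(q) = -13 + q² + 8*q
k(Q, M) = M*(-61 + (-6 - 2*M)² - 16*M) (k(Q, M) = (-13 + ((-6 - M) - M)² + 8*((-6 - M) - M))*M = (-13 + (-6 - 2*M)² + 8*(-6 - 2*M))*M = (-13 + (-6 - 2*M)² + (-48 - 16*M))*M = (-61 + (-6 - 2*M)² - 16*M)*M = M*(-61 + (-6 - 2*M)² - 16*M))
k(-101, 82/179)/(-23262) - 13314/1354 = ((82/179)*(-25 + 4*(82/179)² + 8*(82/179)))/(-23262) - 13314/1354 = ((82*(1/179))*(-25 + 4*(82*(1/179))² + 8*(82*(1/179))))*(-1/23262) - 13314*1/1354 = (82*(-25 + 4*(82/179)² + 8*(82/179))/179)*(-1/23262) - 6657/677 = (82*(-25 + 4*(6724/32041) + 656/179)/179)*(-1/23262) - 6657/677 = (82*(-25 + 26896/32041 + 656/179)/179)*(-1/23262) - 6657/677 = ((82/179)*(-656705/32041))*(-1/23262) - 6657/677 = -53849810/5735339*(-1/23262) - 6657/677 = 26924905/66707727909 - 6657/677 = -444055116529528/45161131794393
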